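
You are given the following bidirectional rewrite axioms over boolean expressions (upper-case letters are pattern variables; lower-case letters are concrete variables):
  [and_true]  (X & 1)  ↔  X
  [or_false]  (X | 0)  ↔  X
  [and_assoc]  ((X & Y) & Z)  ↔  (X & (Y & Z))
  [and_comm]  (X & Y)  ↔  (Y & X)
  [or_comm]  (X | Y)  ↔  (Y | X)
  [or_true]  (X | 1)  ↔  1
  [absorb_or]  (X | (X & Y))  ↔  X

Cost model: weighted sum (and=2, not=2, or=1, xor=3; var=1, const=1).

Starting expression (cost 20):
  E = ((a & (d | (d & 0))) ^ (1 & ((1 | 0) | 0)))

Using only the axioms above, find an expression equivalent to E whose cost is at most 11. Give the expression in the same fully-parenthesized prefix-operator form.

(1) (d | (d & 0))  =[absorb_or →]=  d    ⊢ ((a & d) ^ (1 & ((1 | 0) | 0)))
(2) ((1 | 0) | 0)  =[or_false →]=  (1 | 0)    ⊢ ((a & d) ^ (1 & (1 | 0)))
(3) (1 | 0)  =[or_false →]=  1    ⊢ cost 11, within 11

((a & d) ^ (1 & 1))   [cost 11]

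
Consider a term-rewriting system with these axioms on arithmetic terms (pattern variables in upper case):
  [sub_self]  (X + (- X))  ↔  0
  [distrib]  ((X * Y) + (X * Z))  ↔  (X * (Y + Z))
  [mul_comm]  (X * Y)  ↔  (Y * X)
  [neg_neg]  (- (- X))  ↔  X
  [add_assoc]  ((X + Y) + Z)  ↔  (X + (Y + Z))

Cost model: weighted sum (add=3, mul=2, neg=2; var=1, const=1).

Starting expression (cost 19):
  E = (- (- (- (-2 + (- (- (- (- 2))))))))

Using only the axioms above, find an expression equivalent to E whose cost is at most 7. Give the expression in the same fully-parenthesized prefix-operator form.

(1) (- (- (- (-2 + (- (- (- (- 2))))))))  =[neg_neg →]=  (- (-2 + (- (- (- (- 2))))))
(2) (- (- (- (- 2))))  =[neg_neg →]=  (- (- 2))    ⊢ (- (-2 + (- (- 2))))
(3) (- (- 2))  =[neg_neg →]=  2    ⊢ cost 7, within 7

(- (-2 + 2))   [cost 7]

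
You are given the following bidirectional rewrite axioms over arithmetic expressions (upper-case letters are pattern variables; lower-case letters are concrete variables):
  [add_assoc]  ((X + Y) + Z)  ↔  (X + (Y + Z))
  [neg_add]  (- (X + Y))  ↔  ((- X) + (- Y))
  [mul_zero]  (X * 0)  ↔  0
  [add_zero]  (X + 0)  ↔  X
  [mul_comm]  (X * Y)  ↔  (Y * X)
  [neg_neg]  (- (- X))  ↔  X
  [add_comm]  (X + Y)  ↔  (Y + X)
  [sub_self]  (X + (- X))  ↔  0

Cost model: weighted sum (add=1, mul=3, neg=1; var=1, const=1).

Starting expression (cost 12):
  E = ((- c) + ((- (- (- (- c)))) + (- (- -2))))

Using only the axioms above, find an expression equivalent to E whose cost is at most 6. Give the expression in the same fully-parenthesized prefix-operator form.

((- c) + (c + -2))   [cost 6]

step 1: neg_neg (→) rewrites (- (- (- c))) into (- c), now ((- c) + ((- (- c)) + (- (- -2))))
step 2: neg_neg (→) rewrites (- (- -2)) into -2, now ((- c) + ((- (- c)) + -2))
step 3: neg_neg (→) rewrites (- (- c)) into c, reaching cost 6 (bound 6)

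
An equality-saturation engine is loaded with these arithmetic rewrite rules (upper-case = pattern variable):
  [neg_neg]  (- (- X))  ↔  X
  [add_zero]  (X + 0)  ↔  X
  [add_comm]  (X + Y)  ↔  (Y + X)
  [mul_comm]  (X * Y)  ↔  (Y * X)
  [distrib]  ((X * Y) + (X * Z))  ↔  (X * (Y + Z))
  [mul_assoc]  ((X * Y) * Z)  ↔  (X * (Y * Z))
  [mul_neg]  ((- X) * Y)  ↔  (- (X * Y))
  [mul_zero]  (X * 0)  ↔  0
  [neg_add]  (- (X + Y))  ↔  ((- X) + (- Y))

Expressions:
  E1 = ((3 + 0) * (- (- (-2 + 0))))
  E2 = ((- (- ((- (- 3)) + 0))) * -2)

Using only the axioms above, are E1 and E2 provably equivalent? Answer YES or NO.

YES

1. [add_zero →] (3 + 0)  →  3;  E1 = (3 * (- (- (-2 + 0))))
2. [neg_neg →] (- (- (-2 + 0)))  →  (-2 + 0);  E1 = (3 * (-2 + 0))
3. [add_zero →] (-2 + 0)  →  -2;  E1 = (3 * -2)
4. [neg_neg ←] 3  →  (- (- 3));  E1 = ((- (- 3)) * -2)
5. [add_zero ←] 3  →  (3 + 0);  E1 = ((- (- (3 + 0))) * -2)
6. [neg_neg ←] 3  →  (- (- 3));  this is E2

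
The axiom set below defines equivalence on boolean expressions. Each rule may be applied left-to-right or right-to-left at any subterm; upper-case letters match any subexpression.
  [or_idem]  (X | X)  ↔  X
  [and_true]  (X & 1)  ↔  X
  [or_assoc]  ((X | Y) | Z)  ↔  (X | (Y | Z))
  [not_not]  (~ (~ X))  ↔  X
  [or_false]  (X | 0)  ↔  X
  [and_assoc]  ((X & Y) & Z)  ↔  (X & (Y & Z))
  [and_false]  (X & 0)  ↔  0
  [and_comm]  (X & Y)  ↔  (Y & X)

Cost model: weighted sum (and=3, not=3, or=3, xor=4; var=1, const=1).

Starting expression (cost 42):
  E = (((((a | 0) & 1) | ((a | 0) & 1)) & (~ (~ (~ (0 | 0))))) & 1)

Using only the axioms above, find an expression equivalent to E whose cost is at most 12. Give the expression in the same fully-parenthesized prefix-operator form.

step 1: not_not (→) rewrites (~ (~ (0 | 0))) into (0 | 0), now (((((a | 0) & 1) | ((a | 0) & 1)) & (~ (0 | 0))) & 1)
step 2: or_idem (→) rewrites (((a | 0) & 1) | ((a | 0) & 1)) into ((a | 0) & 1), now ((((a | 0) & 1) & (~ (0 | 0))) & 1)
step 3: and_true (→) rewrites ((((a | 0) & 1) & (~ (0 | 0))) & 1) into (((a | 0) & 1) & (~ (0 | 0)))
step 4: or_false (→) rewrites (0 | 0) into 0, now (((a | 0) & 1) & (~ 0))
step 5: or_false (→) rewrites (a | 0) into a, reaching cost 12 (bound 12)

((a & 1) & (~ 0))   [cost 12]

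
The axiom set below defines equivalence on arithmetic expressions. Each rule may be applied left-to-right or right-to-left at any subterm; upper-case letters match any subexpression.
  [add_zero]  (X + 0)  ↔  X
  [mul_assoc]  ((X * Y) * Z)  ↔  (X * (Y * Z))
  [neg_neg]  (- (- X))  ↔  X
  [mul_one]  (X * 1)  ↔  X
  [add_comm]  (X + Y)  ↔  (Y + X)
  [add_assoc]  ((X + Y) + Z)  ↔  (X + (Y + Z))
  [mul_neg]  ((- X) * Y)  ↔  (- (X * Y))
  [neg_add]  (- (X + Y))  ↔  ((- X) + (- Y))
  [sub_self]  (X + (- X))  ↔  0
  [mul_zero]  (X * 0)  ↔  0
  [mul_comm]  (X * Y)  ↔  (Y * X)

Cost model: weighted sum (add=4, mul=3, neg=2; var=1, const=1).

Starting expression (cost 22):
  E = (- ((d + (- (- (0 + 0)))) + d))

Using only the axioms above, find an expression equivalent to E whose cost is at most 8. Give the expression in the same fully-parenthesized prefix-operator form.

(- (d + d))   [cost 8]

step 1: add_zero (→) rewrites (0 + 0) into 0, now (- ((d + (- (- 0))) + d))
step 2: neg_neg (→) rewrites (- (- 0)) into 0, now (- ((d + 0) + d))
step 3: add_zero (→) rewrites (d + 0) into d, reaching cost 8 (bound 8)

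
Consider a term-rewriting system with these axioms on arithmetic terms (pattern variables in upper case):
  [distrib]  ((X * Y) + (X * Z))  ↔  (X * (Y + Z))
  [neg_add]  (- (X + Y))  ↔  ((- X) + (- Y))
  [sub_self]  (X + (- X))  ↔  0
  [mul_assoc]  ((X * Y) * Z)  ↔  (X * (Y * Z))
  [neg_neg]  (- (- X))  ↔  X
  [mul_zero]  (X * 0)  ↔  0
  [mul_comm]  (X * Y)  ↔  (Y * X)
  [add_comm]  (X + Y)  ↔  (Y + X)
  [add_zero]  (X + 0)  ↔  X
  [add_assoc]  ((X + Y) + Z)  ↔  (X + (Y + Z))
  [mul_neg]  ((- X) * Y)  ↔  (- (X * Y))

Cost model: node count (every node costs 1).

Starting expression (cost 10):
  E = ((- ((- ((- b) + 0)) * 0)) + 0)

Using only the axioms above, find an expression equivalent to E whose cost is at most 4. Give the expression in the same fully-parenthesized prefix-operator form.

(- (b * 0))   [cost 4]

1. [add_zero →] ((- ((- ((- b) + 0)) * 0)) + 0)  →  (- ((- ((- b) + 0)) * 0))
2. [add_zero →] ((- b) + 0)  →  (- b);  E = (- ((- (- b)) * 0))
3. [neg_neg →] (- (- b))  →  b;  cost 4 ≤ 4, done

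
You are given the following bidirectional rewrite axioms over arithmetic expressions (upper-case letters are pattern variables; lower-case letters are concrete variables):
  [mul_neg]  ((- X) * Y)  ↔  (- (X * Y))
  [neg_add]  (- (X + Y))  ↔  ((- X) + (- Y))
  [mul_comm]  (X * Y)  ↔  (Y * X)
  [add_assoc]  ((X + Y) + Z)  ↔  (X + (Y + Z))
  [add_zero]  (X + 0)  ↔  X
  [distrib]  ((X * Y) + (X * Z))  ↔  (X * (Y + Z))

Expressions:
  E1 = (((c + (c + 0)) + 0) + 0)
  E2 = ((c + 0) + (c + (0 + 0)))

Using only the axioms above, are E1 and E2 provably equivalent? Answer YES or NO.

1. [add_zero →] (((c + (c + 0)) + 0) + 0)  →  ((c + (c + 0)) + 0)
2. [add_zero →] ((c + (c + 0)) + 0)  →  (c + (c + 0))
3. [add_zero ←] 0  →  (0 + 0);  E1 = (c + (c + (0 + 0)))
4. [add_zero ←] c  →  (c + 0);  this is E2

YES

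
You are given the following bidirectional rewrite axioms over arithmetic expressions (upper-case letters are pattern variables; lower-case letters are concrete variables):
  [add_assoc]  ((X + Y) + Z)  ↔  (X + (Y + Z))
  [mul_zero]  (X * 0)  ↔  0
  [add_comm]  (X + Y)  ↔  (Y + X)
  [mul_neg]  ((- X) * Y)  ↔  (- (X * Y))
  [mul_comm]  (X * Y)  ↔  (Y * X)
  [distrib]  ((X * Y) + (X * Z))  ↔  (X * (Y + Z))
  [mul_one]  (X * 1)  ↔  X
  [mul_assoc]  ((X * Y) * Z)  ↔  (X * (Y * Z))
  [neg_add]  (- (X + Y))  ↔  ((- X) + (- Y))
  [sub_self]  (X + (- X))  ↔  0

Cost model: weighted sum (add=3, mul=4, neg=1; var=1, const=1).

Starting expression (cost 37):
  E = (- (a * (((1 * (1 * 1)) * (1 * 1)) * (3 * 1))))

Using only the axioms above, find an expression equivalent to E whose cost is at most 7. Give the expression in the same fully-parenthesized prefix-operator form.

step 1: mul_one (→) rewrites (1 * 1) into 1, now (- (a * (((1 * 1) * (1 * 1)) * (3 * 1))))
step 2: mul_one (→) rewrites (1 * 1) into 1, now (- (a * ((1 * (1 * 1)) * (3 * 1))))
step 3: mul_one (→) rewrites (1 * 1) into 1, now (- (a * ((1 * 1) * (3 * 1))))
step 4: mul_comm (→) rewrites ((1 * 1) * (3 * 1)) into ((3 * 1) * (1 * 1)), now (- (a * ((3 * 1) * (1 * 1))))
step 5: mul_one (→) rewrites (1 * 1) into 1, now (- (a * ((3 * 1) * 1)))
step 6: mul_one (→) rewrites (3 * 1) into 3, now (- (a * (3 * 1)))
step 7: mul_one (→) rewrites (3 * 1) into 3, reaching cost 7 (bound 7)

(- (a * 3))   [cost 7]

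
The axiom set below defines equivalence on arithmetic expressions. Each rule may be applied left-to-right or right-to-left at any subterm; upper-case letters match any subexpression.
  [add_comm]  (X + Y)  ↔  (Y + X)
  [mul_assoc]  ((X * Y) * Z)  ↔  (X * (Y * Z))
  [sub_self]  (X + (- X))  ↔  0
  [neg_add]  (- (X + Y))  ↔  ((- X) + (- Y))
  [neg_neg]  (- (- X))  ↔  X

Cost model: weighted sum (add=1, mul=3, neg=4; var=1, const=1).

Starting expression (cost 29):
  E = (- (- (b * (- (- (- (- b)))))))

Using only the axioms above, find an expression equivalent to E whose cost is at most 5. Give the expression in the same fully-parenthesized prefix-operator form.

(b * b)   [cost 5]

step 1: neg_neg (→) rewrites (- (- b)) into b, now (- (- (b * (- (- b)))))
step 2: neg_neg (→) rewrites (- (- b)) into b, now (- (- (b * b)))
step 3: neg_neg (→) rewrites (- (- (b * b))) into (b * b), reaching cost 5 (bound 5)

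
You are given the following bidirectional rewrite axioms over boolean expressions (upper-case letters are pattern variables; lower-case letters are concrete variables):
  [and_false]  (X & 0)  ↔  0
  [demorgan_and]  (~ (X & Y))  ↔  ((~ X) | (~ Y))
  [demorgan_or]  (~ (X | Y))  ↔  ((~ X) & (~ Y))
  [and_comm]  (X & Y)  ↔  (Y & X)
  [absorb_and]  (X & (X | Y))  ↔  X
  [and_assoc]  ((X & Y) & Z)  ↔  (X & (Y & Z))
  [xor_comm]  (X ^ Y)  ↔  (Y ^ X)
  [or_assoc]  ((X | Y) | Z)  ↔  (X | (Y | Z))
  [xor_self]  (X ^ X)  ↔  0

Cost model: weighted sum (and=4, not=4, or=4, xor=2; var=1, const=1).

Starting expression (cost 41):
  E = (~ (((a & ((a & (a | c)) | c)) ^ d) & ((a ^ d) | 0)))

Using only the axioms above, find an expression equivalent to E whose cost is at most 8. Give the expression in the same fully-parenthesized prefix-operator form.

(~ (a ^ d))   [cost 8]

(1) (a & (a | c))  =[absorb_and →]=  a    ⊢ (~ (((a & (a | c)) ^ d) & ((a ^ d) | 0)))
(2) (a & (a | c))  =[absorb_and →]=  a    ⊢ (~ ((a ^ d) & ((a ^ d) | 0)))
(3) ((a ^ d) & ((a ^ d) | 0))  =[absorb_and →]=  (a ^ d)    ⊢ cost 8, within 8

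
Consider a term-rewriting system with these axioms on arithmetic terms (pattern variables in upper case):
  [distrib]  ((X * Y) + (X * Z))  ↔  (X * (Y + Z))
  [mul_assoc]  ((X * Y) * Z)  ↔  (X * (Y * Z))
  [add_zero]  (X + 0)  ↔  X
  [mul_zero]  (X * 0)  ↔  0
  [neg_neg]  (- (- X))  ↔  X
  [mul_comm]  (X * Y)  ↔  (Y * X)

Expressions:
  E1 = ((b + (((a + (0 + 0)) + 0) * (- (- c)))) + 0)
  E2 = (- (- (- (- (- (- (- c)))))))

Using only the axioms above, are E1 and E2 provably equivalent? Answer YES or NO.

NO

All listed rules preserve value, hence provable equivalence implies equal values everywhere; look for a separating assignment.
a=0, b=0, c=1 gives E1 ↦ 0, E2 ↦ -1; values differ ⇒ not provably equivalent.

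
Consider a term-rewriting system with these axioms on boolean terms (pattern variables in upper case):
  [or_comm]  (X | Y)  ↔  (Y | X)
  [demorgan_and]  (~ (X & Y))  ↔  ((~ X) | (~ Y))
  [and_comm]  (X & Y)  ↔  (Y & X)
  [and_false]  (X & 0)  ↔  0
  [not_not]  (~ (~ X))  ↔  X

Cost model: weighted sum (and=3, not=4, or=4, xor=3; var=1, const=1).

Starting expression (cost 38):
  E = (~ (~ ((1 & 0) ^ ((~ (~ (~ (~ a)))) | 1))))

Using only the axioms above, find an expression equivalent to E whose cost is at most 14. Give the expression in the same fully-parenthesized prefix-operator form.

((1 & 0) ^ (a | 1))   [cost 14]

1. [not_not →] (~ (~ ((1 & 0) ^ ((~ (~ (~ (~ a)))) | 1))))  →  ((1 & 0) ^ ((~ (~ (~ (~ a)))) | 1))
2. [not_not →] (~ (~ (~ a)))  →  (~ a);  E = ((1 & 0) ^ ((~ (~ a)) | 1))
3. [not_not →] (~ (~ a))  →  a;  cost 14 ≤ 14, done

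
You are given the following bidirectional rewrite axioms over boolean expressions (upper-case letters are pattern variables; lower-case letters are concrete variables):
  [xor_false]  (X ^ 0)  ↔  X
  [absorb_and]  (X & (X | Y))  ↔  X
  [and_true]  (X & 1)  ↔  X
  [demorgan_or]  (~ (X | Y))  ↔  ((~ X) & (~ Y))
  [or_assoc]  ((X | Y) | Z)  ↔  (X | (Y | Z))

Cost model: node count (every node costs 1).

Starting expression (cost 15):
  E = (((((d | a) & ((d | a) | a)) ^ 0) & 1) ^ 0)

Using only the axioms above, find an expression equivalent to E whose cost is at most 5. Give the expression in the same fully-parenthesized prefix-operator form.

1. [and_true →] ((((d | a) & ((d | a) | a)) ^ 0) & 1)  →  (((d | a) & ((d | a) | a)) ^ 0);  E = ((((d | a) & ((d | a) | a)) ^ 0) ^ 0)
2. [xor_false →] (((d | a) & ((d | a) | a)) ^ 0)  →  ((d | a) & ((d | a) | a));  E = (((d | a) & ((d | a) | a)) ^ 0)
3. [absorb_and →] ((d | a) & ((d | a) | a))  →  (d | a);  cost 5 ≤ 5, done

((d | a) ^ 0)   [cost 5]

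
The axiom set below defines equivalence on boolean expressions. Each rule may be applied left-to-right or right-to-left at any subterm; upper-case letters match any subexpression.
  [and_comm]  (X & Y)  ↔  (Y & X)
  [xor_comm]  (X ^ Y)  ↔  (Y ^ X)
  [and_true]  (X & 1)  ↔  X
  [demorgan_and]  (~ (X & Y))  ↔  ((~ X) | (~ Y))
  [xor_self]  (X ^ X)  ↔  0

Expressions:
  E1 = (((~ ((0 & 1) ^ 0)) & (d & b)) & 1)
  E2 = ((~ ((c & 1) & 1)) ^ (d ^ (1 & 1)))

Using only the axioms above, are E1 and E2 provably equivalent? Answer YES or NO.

The axioms are sound identities: if E1 ↔* E2 then E1 and E2 evaluate identically under any assignment.
Under b=0, c=0, d=1: E1 evaluates to 0, E2 to 1. Distinct ⇒ no rewrite sequence connects them.

NO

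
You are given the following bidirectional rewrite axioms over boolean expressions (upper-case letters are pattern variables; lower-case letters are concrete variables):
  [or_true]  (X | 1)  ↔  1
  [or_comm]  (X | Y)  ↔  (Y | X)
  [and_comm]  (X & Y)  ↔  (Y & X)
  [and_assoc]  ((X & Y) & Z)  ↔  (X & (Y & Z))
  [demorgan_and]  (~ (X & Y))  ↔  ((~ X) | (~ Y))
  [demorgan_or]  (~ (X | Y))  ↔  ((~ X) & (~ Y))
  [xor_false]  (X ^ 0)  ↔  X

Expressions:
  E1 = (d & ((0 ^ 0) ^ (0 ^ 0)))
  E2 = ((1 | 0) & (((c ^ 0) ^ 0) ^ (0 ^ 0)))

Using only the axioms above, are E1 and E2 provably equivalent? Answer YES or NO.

All listed rules preserve value, hence provable equivalence implies equal values everywhere; look for a separating assignment.
c=1, d=0 gives E1 ↦ 0, E2 ↦ 1; values differ ⇒ not provably equivalent.

NO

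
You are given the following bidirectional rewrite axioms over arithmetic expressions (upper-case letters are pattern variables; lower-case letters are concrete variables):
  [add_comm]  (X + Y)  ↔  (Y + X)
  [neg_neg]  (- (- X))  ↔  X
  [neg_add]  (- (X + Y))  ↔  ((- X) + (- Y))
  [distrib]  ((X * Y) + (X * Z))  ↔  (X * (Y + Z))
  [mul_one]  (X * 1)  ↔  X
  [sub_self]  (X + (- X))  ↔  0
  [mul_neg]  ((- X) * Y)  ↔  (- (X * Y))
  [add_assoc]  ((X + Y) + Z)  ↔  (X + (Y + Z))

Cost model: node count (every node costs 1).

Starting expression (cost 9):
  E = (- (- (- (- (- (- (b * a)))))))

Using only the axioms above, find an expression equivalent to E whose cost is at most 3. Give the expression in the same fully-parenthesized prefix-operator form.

1. [neg_neg →] (- (- (- (- (b * a)))))  →  (- (- (b * a)));  E = (- (- (- (- (b * a)))))
2. [neg_neg →] (- (- (- (b * a))))  →  (- (b * a));  E = (- (- (b * a)))
3. [neg_neg →] (- (- (b * a)))  →  (b * a);  cost 3 ≤ 3, done

(b * a)   [cost 3]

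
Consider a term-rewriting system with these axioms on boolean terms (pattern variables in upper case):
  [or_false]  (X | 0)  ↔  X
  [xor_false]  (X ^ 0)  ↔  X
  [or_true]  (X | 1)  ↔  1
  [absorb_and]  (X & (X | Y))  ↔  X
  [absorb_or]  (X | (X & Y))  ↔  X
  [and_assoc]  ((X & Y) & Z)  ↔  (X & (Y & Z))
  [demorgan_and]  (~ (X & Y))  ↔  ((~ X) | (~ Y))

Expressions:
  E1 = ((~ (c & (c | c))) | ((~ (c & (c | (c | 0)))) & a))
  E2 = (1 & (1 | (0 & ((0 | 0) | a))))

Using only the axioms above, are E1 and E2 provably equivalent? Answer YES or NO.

NO

All listed rules preserve value, hence provable equivalence implies equal values everywhere; look for a separating assignment.
a=0, c=1 gives E1 ↦ 0, E2 ↦ 1; values differ ⇒ not provably equivalent.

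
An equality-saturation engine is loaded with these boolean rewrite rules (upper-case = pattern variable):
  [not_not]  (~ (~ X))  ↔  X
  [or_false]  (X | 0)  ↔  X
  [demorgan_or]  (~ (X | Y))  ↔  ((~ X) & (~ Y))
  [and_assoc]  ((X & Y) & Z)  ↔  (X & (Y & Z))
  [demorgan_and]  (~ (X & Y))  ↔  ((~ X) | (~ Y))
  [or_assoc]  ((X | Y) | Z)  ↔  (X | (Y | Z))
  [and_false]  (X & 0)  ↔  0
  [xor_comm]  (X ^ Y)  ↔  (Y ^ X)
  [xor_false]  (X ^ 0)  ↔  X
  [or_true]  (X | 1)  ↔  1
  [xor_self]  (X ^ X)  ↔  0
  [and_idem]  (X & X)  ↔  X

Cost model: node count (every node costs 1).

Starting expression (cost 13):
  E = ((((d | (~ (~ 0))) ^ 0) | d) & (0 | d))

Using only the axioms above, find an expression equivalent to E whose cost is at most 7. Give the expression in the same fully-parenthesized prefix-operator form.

((d | d) & (0 | d))   [cost 7]

step 1: not_not (→) rewrites (~ (~ 0)) into 0, now ((((d | 0) ^ 0) | d) & (0 | d))
step 2: xor_false (→) rewrites ((d | 0) ^ 0) into (d | 0), now (((d | 0) | d) & (0 | d))
step 3: or_false (→) rewrites (d | 0) into d, reaching cost 7 (bound 7)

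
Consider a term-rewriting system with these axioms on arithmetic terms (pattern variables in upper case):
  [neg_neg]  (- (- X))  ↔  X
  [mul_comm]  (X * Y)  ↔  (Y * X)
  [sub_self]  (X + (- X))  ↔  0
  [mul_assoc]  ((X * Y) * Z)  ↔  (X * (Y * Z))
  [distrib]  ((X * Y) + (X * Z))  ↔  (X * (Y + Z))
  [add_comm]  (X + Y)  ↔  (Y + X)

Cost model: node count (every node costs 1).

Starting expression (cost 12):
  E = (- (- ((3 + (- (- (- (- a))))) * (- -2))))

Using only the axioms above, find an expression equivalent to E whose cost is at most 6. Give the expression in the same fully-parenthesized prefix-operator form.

((3 + a) * (- -2))   [cost 6]

1. [neg_neg →] (- (- (- (- a))))  →  (- (- a));  E = (- (- ((3 + (- (- a))) * (- -2))))
2. [neg_neg →] (- (- ((3 + (- (- a))) * (- -2))))  →  ((3 + (- (- a))) * (- -2))
3. [neg_neg →] (- (- a))  →  a;  cost 6 ≤ 6, done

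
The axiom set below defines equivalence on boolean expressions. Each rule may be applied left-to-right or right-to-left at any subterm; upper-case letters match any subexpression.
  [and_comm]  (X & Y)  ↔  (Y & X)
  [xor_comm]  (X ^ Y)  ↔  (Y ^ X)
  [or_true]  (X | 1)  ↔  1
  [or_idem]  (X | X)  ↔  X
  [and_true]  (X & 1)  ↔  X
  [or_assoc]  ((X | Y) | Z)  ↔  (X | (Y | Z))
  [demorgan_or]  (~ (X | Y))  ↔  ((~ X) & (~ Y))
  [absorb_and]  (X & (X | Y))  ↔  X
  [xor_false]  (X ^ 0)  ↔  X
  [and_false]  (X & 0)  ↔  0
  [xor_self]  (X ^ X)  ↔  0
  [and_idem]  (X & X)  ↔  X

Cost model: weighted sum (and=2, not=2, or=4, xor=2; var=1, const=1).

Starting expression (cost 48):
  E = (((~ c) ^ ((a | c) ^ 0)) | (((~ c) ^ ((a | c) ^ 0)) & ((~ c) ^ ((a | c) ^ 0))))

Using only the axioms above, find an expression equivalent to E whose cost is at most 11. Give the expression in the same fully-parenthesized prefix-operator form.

step 1: and_idem (→) rewrites (((~ c) ^ ((a | c) ^ 0)) & ((~ c) ^ ((a | c) ^ 0))) into ((~ c) ^ ((a | c) ^ 0)), now (((~ c) ^ ((a | c) ^ 0)) | ((~ c) ^ ((a | c) ^ 0)))
step 2: or_idem (→) rewrites (((~ c) ^ ((a | c) ^ 0)) | ((~ c) ^ ((a | c) ^ 0))) into ((~ c) ^ ((a | c) ^ 0))
step 3: xor_false (→) rewrites ((a | c) ^ 0) into (a | c), reaching cost 11 (bound 11)

((~ c) ^ (a | c))   [cost 11]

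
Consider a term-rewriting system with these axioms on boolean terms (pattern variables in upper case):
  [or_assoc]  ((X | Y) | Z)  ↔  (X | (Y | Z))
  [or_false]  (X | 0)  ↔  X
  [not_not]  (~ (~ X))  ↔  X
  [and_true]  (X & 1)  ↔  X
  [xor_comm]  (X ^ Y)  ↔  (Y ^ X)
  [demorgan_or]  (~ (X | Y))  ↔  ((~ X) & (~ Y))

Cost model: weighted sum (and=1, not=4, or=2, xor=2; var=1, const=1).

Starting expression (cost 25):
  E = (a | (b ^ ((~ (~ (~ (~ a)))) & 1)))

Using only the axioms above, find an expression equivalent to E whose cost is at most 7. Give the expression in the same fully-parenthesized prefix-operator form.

step 1: and_true (→) rewrites ((~ (~ (~ (~ a)))) & 1) into (~ (~ (~ (~ a)))), now (a | (b ^ (~ (~ (~ (~ a))))))
step 2: not_not (→) rewrites (~ (~ a)) into a, now (a | (b ^ (~ (~ a))))
step 3: not_not (→) rewrites (~ (~ a)) into a, reaching cost 7 (bound 7)

(a | (b ^ a))   [cost 7]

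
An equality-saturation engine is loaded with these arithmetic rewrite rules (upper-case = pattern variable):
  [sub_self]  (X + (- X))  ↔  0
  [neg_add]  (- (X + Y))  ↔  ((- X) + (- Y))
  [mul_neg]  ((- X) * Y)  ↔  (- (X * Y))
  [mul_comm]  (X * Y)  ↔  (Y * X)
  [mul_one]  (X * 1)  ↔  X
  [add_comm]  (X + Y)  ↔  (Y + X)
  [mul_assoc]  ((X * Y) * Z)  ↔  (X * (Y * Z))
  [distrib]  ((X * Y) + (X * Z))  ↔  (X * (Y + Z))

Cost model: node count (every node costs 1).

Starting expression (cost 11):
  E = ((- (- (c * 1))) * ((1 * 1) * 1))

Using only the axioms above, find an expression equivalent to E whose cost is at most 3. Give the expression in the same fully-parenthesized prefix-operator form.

1. [mul_one →] (c * 1)  →  c;  E = ((- (- c)) * ((1 * 1) * 1))
2. [mul_one →] (1 * 1)  →  1;  E = ((- (- c)) * (1 * 1))
3. [mul_one →] (1 * 1)  →  1;  E = ((- (- c)) * 1)
4. [mul_one →] ((- (- c)) * 1)  →  (- (- c));  cost 3 ≤ 3, done

(- (- c))   [cost 3]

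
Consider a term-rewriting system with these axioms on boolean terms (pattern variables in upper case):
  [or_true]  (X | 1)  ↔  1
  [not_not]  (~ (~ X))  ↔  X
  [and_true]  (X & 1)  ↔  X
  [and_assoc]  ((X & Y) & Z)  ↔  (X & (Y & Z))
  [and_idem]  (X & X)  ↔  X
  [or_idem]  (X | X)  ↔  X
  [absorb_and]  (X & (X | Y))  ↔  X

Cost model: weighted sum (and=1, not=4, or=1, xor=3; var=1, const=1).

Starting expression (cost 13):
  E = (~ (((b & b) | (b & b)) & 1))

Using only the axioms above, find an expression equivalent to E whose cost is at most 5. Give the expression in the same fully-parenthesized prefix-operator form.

step 1: or_idem (→) rewrites ((b & b) | (b & b)) into (b & b), now (~ ((b & b) & 1))
step 2: and_true (→) rewrites ((b & b) & 1) into (b & b), now (~ (b & b))
step 3: and_idem (→) rewrites (b & b) into b, reaching cost 5 (bound 5)

(~ b)   [cost 5]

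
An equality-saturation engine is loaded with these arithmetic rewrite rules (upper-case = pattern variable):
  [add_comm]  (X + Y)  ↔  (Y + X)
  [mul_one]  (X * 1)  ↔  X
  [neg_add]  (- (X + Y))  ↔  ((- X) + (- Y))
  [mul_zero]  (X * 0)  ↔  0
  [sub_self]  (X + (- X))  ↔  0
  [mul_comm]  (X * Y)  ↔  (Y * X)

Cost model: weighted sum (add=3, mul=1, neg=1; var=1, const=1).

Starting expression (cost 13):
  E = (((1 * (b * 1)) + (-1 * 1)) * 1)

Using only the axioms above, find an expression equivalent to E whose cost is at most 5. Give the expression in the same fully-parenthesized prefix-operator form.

(b + -1)   [cost 5]

(1) (b * 1)  =[mul_one →]=  b    ⊢ (((1 * b) + (-1 * 1)) * 1)
(2) (((1 * b) + (-1 * 1)) * 1)  =[mul_one →]=  ((1 * b) + (-1 * 1))
(3) (-1 * 1)  =[mul_one →]=  -1    ⊢ ((1 * b) + -1)
(4) (1 * b)  =[mul_comm →]=  (b * 1)    ⊢ ((b * 1) + -1)
(5) (b * 1)  =[mul_one →]=  b    ⊢ cost 5, within 5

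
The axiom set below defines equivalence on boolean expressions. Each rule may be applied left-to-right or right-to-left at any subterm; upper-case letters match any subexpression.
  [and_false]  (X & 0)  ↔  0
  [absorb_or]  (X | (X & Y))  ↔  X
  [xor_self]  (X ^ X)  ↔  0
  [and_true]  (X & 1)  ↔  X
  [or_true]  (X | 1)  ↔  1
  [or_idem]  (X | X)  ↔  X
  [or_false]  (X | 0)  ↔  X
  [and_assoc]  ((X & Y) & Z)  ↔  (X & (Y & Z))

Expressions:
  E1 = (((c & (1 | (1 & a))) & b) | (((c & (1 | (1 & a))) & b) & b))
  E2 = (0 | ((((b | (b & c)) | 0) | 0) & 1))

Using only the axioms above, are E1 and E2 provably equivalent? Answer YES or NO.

NO

The axioms are sound identities: if E1 ↔* E2 then E1 and E2 evaluate identically under any assignment.
Under a=0, b=1, c=0: E1 evaluates to 0, E2 to 1. Distinct ⇒ no rewrite sequence connects them.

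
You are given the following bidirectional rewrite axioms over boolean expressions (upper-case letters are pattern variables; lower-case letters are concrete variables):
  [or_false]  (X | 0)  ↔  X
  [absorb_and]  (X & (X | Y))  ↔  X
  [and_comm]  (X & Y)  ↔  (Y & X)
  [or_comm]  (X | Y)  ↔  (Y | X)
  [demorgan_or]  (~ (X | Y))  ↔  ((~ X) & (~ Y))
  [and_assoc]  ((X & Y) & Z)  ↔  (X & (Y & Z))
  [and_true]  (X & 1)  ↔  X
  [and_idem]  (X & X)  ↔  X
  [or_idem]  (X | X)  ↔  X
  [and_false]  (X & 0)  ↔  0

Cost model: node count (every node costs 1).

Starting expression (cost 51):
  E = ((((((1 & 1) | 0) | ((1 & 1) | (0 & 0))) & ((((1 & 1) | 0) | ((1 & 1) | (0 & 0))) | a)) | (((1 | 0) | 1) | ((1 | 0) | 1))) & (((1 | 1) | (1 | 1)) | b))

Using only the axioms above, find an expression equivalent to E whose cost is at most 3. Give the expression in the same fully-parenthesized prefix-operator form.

(1 | 1)   [cost 3]

(1) ((((1 & 1) | 0) | ((1 & 1) | (0 & 0))) & ((((1 & 1) | 0) | ((1 & 1) | (0 & 0))) | a))  =[absorb_and →]=  (((1 & 1) | 0) | ((1 & 1) | (0 & 0)))    ⊢ (((((1 & 1) | 0) | ((1 & 1) | (0 & 0))) | (((1 | 0) | 1) | ((1 | 0) | 1))) & (((1 | 1) | (1 | 1)) | b))
(2) (((1 | 0) | 1) | ((1 | 0) | 1))  =[or_idem →]=  ((1 | 0) | 1)    ⊢ (((((1 & 1) | 0) | ((1 & 1) | (0 & 0))) | ((1 | 0) | 1)) & (((1 | 1) | (1 | 1)) | b))
(3) (0 & 0)  =[and_idem →]=  0    ⊢ (((((1 & 1) | 0) | ((1 & 1) | 0)) | ((1 | 0) | 1)) & (((1 | 1) | (1 | 1)) | b))
(4) (((1 & 1) | 0) | ((1 & 1) | 0))  =[or_idem →]=  ((1 & 1) | 0)    ⊢ ((((1 & 1) | 0) | ((1 | 0) | 1)) & (((1 | 1) | (1 | 1)) | b))
(5) ((1 & 1) | 0)  =[or_false →]=  (1 & 1)    ⊢ (((1 & 1) | ((1 | 0) | 1)) & (((1 | 1) | (1 | 1)) | b))
(6) (1 & 1)  =[and_idem →]=  1    ⊢ ((1 | ((1 | 0) | 1)) & (((1 | 1) | (1 | 1)) | b))
(7) ((1 | 1) | (1 | 1))  =[or_idem →]=  (1 | 1)    ⊢ ((1 | ((1 | 0) | 1)) & ((1 | 1) | b))
(8) (1 | 0)  =[or_false →]=  1    ⊢ ((1 | (1 | 1)) & ((1 | 1) | b))
(9) (1 | 1)  =[or_idem →]=  1    ⊢ ((1 | 1) & ((1 | 1) | b))
(10) ((1 | 1) & ((1 | 1) | b))  =[absorb_and →]=  (1 | 1)    ⊢ cost 3, within 3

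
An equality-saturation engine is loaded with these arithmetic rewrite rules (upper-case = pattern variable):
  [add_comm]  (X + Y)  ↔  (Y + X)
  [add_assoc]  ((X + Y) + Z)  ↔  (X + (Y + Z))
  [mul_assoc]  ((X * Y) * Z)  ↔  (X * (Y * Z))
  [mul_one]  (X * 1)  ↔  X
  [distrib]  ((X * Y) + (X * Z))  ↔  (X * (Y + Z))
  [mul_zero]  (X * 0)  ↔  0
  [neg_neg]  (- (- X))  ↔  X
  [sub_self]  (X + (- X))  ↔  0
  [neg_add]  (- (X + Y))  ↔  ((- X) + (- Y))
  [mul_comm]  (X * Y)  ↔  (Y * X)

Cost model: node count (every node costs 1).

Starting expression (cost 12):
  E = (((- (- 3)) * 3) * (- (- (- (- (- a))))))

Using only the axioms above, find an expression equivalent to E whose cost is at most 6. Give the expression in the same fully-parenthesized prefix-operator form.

step 1: neg_neg (→) rewrites (- (- (- (- (- a))))) into (- (- (- a))), now (((- (- 3)) * 3) * (- (- (- a))))
step 2: neg_neg (→) rewrites (- (- (- a))) into (- a), now (((- (- 3)) * 3) * (- a))
step 3: neg_neg (→) rewrites (- (- 3)) into 3, reaching cost 6 (bound 6)

((3 * 3) * (- a))   [cost 6]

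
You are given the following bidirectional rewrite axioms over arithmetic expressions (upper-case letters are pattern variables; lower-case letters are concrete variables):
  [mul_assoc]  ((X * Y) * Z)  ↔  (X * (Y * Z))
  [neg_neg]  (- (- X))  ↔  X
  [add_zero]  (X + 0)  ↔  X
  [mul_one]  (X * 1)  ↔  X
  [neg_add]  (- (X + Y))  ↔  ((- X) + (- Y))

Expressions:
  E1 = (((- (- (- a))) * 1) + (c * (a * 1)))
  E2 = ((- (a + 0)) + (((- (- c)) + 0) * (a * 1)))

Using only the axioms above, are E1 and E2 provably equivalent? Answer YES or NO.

step 1: mul_one (→) rewrites ((- (- (- a))) * 1) into (- (- (- a))), now ((- (- (- a))) + (c * (a * 1)))
step 2: mul_one (→) rewrites (a * 1) into a, now ((- (- (- a))) + (c * a))
step 3: neg_neg (→) rewrites (- (- a)) into a, now ((- a) + (c * a))
step 4: mul_one (←) rewrites a into (a * 1), now ((- a) + (c * (a * 1)))
step 5: add_zero (←) rewrites a into (a + 0), now ((- (a + 0)) + (c * (a * 1)))
step 6: add_zero (←) rewrites c into (c + 0), now ((- (a + 0)) + ((c + 0) * (a * 1)))
step 7: neg_neg (←) rewrites c into (- (- c)), which is E2

YES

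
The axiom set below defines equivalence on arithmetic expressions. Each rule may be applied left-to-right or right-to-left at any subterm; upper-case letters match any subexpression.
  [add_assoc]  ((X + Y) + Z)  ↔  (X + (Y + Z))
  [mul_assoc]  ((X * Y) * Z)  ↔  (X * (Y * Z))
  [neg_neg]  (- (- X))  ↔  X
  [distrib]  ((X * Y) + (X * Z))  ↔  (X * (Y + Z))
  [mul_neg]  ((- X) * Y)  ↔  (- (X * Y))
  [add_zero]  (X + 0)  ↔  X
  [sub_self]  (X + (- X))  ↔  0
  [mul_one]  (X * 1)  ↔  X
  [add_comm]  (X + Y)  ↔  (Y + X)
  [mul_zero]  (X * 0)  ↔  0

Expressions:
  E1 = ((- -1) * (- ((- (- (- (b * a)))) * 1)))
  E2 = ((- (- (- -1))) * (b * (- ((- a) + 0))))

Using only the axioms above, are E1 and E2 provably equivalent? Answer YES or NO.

YES

1. [neg_neg →] (- (- (b * a)))  →  (b * a);  E1 = ((- -1) * (- ((- (b * a)) * 1)))
2. [mul_one →] ((- (b * a)) * 1)  →  (- (b * a));  E1 = ((- -1) * (- (- (b * a))))
3. [neg_neg →] (- (- (b * a)))  →  (b * a);  E1 = ((- -1) * (b * a))
4. [neg_neg ←] a  →  (- (- a));  E1 = ((- -1) * (b * (- (- a))))
5. [neg_neg ←] (- -1)  →  (- (- (- -1)));  E1 = ((- (- (- -1))) * (b * (- (- a))))
6. [add_zero ←] (- a)  →  ((- a) + 0);  this is E2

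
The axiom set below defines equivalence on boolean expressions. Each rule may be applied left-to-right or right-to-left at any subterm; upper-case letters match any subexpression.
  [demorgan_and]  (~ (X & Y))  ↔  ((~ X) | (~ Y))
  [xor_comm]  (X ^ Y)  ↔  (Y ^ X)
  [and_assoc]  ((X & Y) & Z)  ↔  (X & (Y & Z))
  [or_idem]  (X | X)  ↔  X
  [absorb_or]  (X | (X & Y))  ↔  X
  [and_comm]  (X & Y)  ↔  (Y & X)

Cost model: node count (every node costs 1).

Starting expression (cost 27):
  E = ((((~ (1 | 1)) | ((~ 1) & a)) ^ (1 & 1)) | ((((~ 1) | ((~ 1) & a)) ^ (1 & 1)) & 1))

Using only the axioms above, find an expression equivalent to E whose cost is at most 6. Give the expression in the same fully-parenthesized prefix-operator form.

((~ 1) ^ (1 & 1))   [cost 6]

step 1: or_idem (→) rewrites (1 | 1) into 1, now ((((~ 1) | ((~ 1) & a)) ^ (1 & 1)) | ((((~ 1) | ((~ 1) & a)) ^ (1 & 1)) & 1))
step 2: absorb_or (→) rewrites ((((~ 1) | ((~ 1) & a)) ^ (1 & 1)) | ((((~ 1) | ((~ 1) & a)) ^ (1 & 1)) & 1)) into (((~ 1) | ((~ 1) & a)) ^ (1 & 1))
step 3: absorb_or (→) rewrites ((~ 1) | ((~ 1) & a)) into (~ 1), reaching cost 6 (bound 6)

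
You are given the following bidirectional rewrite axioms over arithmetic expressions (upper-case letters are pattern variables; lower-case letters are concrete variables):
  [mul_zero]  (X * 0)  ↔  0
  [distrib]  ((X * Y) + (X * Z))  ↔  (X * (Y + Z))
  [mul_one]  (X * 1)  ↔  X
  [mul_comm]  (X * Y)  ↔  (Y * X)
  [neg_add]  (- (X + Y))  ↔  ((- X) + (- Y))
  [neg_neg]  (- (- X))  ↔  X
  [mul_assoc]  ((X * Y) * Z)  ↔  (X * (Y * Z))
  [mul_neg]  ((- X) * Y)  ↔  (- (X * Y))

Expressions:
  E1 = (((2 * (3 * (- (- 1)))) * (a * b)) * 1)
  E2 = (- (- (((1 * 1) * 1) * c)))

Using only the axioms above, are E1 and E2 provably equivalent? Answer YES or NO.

NO

The axioms are sound identities: if E1 ↔* E2 then E1 and E2 evaluate identically under any assignment.
Under a=0, b=0, c=1: E1 evaluates to 0, E2 to 1. Distinct ⇒ no rewrite sequence connects them.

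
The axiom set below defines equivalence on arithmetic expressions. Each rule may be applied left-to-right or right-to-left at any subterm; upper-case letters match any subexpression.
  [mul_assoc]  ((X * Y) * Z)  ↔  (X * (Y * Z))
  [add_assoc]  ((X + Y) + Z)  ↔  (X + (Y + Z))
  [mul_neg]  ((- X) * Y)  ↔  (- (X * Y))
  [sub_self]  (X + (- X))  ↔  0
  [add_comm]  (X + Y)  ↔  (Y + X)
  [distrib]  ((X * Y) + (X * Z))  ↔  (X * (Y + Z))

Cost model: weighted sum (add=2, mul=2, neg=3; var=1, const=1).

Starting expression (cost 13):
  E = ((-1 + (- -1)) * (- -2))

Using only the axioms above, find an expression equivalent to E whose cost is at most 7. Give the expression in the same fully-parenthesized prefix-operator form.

1. [sub_self →] (-1 + (- -1))  →  0;  cost 7 ≤ 7, done

(0 * (- -2))   [cost 7]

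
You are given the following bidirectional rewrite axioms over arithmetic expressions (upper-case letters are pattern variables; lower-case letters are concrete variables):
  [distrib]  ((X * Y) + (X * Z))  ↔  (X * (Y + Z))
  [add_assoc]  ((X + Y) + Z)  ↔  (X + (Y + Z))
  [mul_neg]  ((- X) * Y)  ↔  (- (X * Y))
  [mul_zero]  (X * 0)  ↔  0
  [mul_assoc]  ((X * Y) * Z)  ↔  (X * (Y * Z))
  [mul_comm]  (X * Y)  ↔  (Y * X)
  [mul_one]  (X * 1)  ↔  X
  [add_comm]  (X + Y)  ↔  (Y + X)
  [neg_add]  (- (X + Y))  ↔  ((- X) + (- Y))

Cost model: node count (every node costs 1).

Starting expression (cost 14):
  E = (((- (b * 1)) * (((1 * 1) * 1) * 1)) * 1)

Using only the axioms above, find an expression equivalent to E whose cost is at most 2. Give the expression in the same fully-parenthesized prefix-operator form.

(- b)   [cost 2]

step 1: mul_one (→) rewrites ((1 * 1) * 1) into (1 * 1), now (((- (b * 1)) * ((1 * 1) * 1)) * 1)
step 2: mul_one (→) rewrites ((1 * 1) * 1) into (1 * 1), now (((- (b * 1)) * (1 * 1)) * 1)
step 3: mul_one (→) rewrites (b * 1) into b, now (((- b) * (1 * 1)) * 1)
step 4: mul_one (→) rewrites (1 * 1) into 1, now (((- b) * 1) * 1)
step 5: mul_one (→) rewrites ((- b) * 1) into (- b), now ((- b) * 1)
step 6: mul_one (→) rewrites ((- b) * 1) into (- b), reaching cost 2 (bound 2)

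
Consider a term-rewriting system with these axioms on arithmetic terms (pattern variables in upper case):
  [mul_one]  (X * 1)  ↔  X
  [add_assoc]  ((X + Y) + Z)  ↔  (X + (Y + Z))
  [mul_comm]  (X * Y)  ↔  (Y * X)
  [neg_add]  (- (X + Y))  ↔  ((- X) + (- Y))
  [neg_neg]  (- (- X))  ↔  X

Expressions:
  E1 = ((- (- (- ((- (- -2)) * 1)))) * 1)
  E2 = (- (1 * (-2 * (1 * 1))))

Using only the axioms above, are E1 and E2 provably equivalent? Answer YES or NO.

1. [neg_neg →] (- (- -2))  →  -2;  E1 = ((- (- (- (-2 * 1)))) * 1)
2. [neg_neg →] (- (- (- (-2 * 1))))  →  (- (-2 * 1));  E1 = ((- (-2 * 1)) * 1)
3. [mul_one →] ((- (-2 * 1)) * 1)  →  (- (-2 * 1))
4. [mul_one ←] (-2 * 1)  →  ((-2 * 1) * 1);  E1 = (- ((-2 * 1) * 1))
5. [mul_one ←] 1  →  (1 * 1);  E1 = (- ((-2 * (1 * 1)) * 1))
6. [mul_comm →] ((-2 * (1 * 1)) * 1)  →  (1 * (-2 * (1 * 1)));  this is E2

YES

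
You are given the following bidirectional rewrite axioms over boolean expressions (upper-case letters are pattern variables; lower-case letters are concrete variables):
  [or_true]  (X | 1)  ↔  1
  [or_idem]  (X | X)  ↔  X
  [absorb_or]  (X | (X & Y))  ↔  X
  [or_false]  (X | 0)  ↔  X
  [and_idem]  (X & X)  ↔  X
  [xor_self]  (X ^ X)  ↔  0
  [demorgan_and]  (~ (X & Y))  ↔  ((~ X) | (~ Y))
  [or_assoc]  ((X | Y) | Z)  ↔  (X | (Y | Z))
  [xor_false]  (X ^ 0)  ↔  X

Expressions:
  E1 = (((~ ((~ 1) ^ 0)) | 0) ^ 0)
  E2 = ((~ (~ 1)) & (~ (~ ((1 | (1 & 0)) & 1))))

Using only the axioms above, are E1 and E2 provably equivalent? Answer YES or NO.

step 1: xor_false (→) rewrites (((~ ((~ 1) ^ 0)) | 0) ^ 0) into ((~ ((~ 1) ^ 0)) | 0)
step 2: or_false (→) rewrites ((~ ((~ 1) ^ 0)) | 0) into (~ ((~ 1) ^ 0))
step 3: xor_false (→) rewrites ((~ 1) ^ 0) into (~ 1), now (~ (~ 1))
step 4: and_idem (←) rewrites (~ (~ 1)) into ((~ (~ 1)) & (~ (~ 1)))
step 5: and_idem (←) rewrites 1 into (1 & 1), now ((~ (~ 1)) & (~ (~ (1 & 1))))
step 6: absorb_or (←) rewrites 1 into (1 | (1 & 0)), which is E2

YES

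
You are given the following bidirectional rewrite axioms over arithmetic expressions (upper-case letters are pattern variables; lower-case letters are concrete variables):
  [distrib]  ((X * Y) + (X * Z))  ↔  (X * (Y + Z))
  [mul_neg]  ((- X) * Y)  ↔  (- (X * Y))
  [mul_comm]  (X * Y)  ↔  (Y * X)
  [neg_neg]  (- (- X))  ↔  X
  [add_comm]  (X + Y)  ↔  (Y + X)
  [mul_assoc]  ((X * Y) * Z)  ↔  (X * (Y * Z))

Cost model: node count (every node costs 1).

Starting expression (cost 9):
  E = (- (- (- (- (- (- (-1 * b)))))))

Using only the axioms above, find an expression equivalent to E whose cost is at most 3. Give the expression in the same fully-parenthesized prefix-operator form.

step 1: neg_neg (→) rewrites (- (- (- (- (- (- (-1 * b))))))) into (- (- (- (- (-1 * b)))))
step 2: neg_neg (→) rewrites (- (- (- (-1 * b)))) into (- (-1 * b)), now (- (- (-1 * b)))
step 3: neg_neg (→) rewrites (- (- (-1 * b))) into (-1 * b), reaching cost 3 (bound 3)

(-1 * b)   [cost 3]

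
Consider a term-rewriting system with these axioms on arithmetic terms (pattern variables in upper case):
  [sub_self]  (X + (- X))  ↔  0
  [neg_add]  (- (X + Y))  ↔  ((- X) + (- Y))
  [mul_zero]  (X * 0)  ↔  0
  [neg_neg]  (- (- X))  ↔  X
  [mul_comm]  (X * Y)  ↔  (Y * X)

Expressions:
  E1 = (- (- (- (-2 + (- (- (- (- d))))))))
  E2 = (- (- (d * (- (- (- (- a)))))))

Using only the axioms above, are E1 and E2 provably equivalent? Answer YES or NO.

Every axiom is a valid identity, so a rewrite proof would force E1 and E2 to agree under every assignment.
At a=0, d=0: E1 = 2 but E2 = 0; they differ, so no derivation exists.

NO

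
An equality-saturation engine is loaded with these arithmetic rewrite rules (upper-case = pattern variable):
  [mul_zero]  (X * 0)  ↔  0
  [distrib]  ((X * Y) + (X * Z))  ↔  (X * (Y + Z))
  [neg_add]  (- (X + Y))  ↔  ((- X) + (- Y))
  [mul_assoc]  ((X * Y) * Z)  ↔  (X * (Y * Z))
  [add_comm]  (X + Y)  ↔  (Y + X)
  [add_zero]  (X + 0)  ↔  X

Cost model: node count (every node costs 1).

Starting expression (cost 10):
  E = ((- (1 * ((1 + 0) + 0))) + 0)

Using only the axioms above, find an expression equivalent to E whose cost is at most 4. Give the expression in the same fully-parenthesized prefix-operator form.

(- (1 * 1))   [cost 4]

1. [add_zero →] (1 + 0)  →  1;  E = ((- (1 * (1 + 0))) + 0)
2. [add_zero →] ((- (1 * (1 + 0))) + 0)  →  (- (1 * (1 + 0)))
3. [add_zero →] (1 + 0)  →  1;  cost 4 ≤ 4, done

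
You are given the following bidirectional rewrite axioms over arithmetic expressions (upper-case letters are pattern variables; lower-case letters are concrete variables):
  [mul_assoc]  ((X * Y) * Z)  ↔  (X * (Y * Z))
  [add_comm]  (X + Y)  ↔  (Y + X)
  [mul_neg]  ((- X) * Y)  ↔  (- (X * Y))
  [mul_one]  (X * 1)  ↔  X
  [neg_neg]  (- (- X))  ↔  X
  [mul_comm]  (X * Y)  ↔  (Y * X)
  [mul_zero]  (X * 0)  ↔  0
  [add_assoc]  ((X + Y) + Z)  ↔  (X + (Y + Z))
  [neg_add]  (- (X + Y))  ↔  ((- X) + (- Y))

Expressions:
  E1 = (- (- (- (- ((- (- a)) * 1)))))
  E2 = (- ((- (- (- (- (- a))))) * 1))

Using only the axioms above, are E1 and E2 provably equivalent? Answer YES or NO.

YES

1. [neg_neg →] (- (- (- ((- (- a)) * 1))))  →  (- ((- (- a)) * 1));  E1 = (- (- ((- (- a)) * 1)))
2. [mul_one →] ((- (- a)) * 1)  →  (- (- a));  E1 = (- (- (- (- a))))
3. [neg_neg ←] a  →  (- (- a));  E1 = (- (- (- (- (- (- a))))))
4. [mul_one ←] (- (- (- (- (- a)))))  →  ((- (- (- (- (- a))))) * 1);  this is E2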